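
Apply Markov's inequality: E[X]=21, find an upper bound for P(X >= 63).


Markov: P(X >= a) <= E[X]/a
P(X >= 63) <= 21/63 = 1/3

1/3


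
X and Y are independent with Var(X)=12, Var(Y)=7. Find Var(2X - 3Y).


Independence => Cov(X,Y)=0
Var(2X - 3Y) = 2^2*Var(X) + (-3)^2*Var(Y)
= 4*12 + 9*7 = 111

111


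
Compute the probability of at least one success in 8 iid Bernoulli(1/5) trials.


P(at least one) = 1 - P(none)
P(none) = (1 - 1/5)^8 = (4/5)^8 = 65536/390625
P(at least one) = 1 - 65536/390625 = 325089/390625

325089/390625


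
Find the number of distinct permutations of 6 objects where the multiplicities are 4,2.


6! = 720
Denominator: 4!=24 * 2!=2
Coefficient = 720 / 48 = 15

15


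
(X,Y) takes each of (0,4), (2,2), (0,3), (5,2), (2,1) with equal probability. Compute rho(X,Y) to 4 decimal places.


Cov(X,Y) = -1.1200, Var(X) = 3.3600, Var(Y) = 1.0400
rho = Cov/(sqrt(VarX)*sqrt(VarY)) = -0.5991

-0.5991


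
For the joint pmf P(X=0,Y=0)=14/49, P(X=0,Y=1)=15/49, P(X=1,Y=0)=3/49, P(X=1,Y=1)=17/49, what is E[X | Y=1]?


P(Y=1) = 32/49
E[X|Y=1] = (0*15 + 1*17)/32 = 17/32

17/32


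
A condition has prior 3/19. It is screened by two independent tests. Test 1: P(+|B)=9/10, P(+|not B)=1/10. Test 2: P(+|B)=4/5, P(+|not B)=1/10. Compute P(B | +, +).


After test 1: P(+) = 9/10*3/19 + 1/10*16/19 = 43/190
P(B|+) = (27/190)/(43/190) = 27/43
After test 2 (use post1 as new prior): P(+) = 4/5*27/43 + 1/10*16/43 = 116/215
P(B|+,+) = (108/215)/(116/215) = 27/29

27/29


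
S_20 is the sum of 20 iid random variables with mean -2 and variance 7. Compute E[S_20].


E[S_n] = n*E[X_1] = 20*-2 = -40

-40


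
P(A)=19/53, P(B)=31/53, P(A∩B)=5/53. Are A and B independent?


P(A)*P(B) = 19/53*31/53 = 589/2809
P(A∩B) = 5/53 != 589/2809, so not independent

No, A and B are not independent


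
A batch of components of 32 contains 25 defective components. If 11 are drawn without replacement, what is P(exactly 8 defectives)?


P(X=8) = C(25,8)*C(7,3) / C(32,11)
= 1081575*35 / 129024480
= 37855125/129024480 = 109725/373984

109725/373984


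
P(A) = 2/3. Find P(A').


P(A') = 1 - P(A) = 1 - 2/3 = 1/3

1/3


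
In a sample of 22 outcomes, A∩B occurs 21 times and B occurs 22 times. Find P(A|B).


P(A|B) = P(A∩B)/P(B) = (21/22)/(22/22) = 21/22

21/22


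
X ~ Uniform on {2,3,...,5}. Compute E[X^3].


E[X^3] = (1/4) * sum(x^3 for x=2..5)
= 224/4 = 56

56


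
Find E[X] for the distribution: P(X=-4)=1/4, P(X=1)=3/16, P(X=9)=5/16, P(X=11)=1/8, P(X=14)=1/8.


E[X] = sum(x * P(x))
= -4*1/4 + 1*3/16 + 9*5/16 + 11*1/8 + 14*1/8
= 41/8

41/8


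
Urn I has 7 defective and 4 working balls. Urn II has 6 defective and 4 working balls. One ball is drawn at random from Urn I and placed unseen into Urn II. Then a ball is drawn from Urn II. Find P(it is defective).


P(transfer defective) = 7/11; P(transfer working) = 4/11
If defective transferred: Urn II has 7 defective of 11, so P(defective|defective moved) = 7/11
If working transferred: Urn II has 6 defective of 11, so P(defective|working moved) = 6/11
By total probability: P(defective) = 7/11*7/11 + 4/11*6/11 = 73/121

73/121


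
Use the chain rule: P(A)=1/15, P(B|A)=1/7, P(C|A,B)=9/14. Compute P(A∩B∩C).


P(A∩B∩C) = P(A) * P(B|A) * P(C|A∩B)
= 1/15 * 1/7 * 9/14
= 1/105 * 9/14 = 3/490

3/490


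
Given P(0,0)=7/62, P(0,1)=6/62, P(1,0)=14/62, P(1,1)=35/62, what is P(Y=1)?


P(Y=1) = P(0,1)+P(1,1) = 6/62 + 35/62 = 41/62

41/62


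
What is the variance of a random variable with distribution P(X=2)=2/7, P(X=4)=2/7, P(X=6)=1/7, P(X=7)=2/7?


E[X] = 32/7, E[X^2] = 174/7
Var(X) = E[X^2] - (E[X])^2 = 174/7 - (32/7)^2 = 194/49

194/49


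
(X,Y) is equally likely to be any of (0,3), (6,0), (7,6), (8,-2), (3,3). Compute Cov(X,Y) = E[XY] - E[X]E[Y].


E[X]=24/5, E[Y]=2, E[XY]=7
Cov(X,Y) = E[XY] - E[X]E[Y] = 7 - 24/5*2 = -13/5

-13/5


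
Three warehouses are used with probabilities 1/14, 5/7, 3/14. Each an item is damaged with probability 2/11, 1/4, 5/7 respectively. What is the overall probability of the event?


P(A) = P(A|B1)P(B1) + P(A|B2)P(B2) + P(A|B3)P(B3)
= 2/11*1/14 + 1/4*5/7 + 5/7*3/14
= 1/77 + 5/28 + 15/98 = 743/2156

743/2156


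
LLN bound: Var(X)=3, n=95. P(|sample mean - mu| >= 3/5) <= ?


Var(Xbar) = Var(X)/n = 3/95
Chebyshev: P(|Xbar-mu| >= 3/5) <= Var(Xbar)/(3/5)^2 = (3/95)/(9/25) = 5/57

5/57


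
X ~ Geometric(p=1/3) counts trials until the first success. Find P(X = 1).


P(X=1) = (1-p)^0 * p = (2/3)^0 * 1/3
= 1 * 1/3 = 1/3

1/3


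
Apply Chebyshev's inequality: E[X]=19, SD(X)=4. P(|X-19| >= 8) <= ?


k = 8/4 = 2
Chebyshev: P(|X-mu| >= k*sigma) <= 1/k^2 = 1/2^2 = 1/4

1/4


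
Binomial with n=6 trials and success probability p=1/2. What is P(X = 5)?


P(X=5) = C(6,5) * p^5 * (1-p)^1
= 6 * 1/32 * 1/2
= 3/32

3/32


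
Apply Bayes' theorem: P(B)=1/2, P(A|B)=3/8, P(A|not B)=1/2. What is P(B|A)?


P(A) = P(A|B)P(B) + P(A|B')P(B') = 3/8*1/2 + 1/2*1/2 = 7/16
P(B|A) = P(A|B)P(B)/P(A) = (3/16)/(7/16) = 3/7

3/7


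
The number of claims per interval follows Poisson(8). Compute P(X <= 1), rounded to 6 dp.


P(X<=1) = e^(-8)*8^0/0! + e^(-8)*8^1/1!
≈ 0.0003354626 + 0.0026837010
= 0.0030191636
≈ 0.003019

0.003019


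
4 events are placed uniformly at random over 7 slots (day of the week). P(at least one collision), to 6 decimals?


P(all different) = prod((7-i)/7 for i=0..3) = 0.349854
P(at least one match) = 1 - 0.349854 = 0.650146

0.650146


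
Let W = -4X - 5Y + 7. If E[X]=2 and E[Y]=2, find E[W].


E[-4X - 5Y + 7] = -4*E[X] - 5*E[Y] + 7
= (-4)*(2) + (-5)*(2) + (7)
= -8 - 10 + 7 = -11

-11


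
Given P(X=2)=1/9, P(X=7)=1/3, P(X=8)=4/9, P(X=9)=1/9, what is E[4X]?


E[4X] = sum(g(x)*P(x))
= 8*1/9 + 28*1/3 + 32*4/9 + 36*1/9
= 256/9

256/9


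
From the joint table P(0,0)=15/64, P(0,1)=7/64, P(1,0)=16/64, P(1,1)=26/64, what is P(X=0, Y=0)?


Read from table: P(X=0, Y=0) = 15/64

15/64


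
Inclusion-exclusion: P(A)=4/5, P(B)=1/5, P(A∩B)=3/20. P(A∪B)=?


P(A∪B) = P(A) + P(B) - P(A∩B)
= 4/5 + 1/5 - 3/20 = 17/20

17/20


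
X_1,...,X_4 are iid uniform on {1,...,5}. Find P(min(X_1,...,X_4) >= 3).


P(min >= 3) = P(all X_i >= 3) = (P(X_1 >= 3))^4
= (3/5)^4 = 81/625

81/625


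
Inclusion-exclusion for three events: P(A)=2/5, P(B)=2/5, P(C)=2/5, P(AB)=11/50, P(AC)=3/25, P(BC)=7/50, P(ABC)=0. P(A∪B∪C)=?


P(A∪B∪C) = P(A)+P(B)+P(C) - P(AB)-P(AC)-P(BC) + P(ABC)
= 2/5+2/5+2/5 - 11/50-3/25-7/50 + 0
= 18/25

18/25


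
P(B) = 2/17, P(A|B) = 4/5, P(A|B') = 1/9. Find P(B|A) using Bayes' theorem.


P(A) = P(A|B)P(B) + P(A|B')P(B') = 4/5*2/17 + 1/9*15/17 = 49/255
P(B|A) = P(A|B)P(B)/P(A) = (8/85)/(49/255) = 24/49

24/49


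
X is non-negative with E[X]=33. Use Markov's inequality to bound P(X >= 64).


Markov: P(X >= a) <= E[X]/a
P(X >= 64) <= 33/64

33/64


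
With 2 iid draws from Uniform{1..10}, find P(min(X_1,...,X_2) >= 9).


P(min >= 9) = P(all X_i >= 9) = (P(X_1 >= 9))^2
= (2/10)^2 = (1/5)^2 = 1/25

1/25


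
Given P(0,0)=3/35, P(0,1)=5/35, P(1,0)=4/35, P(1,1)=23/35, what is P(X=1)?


P(X=1) = P(1,0)+P(1,1) = 4/35 + 23/35 = 27/35

27/35


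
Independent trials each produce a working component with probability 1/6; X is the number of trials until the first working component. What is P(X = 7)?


P(X=7) = (1-p)^6 * p = (5/6)^6 * 1/6
= 15625/46656 * 1/6 = 15625/279936

15625/279936


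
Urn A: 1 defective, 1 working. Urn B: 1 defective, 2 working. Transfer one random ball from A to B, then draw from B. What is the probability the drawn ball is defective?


P(transfer defective) = 1/2; P(transfer working) = 1/2
If defective transferred: Urn II has 2 defective of 4, so P(defective|defective moved) = 1/2
If working transferred: Urn II has 1 defective of 4, so P(defective|working moved) = 1/4
By total probability: P(defective) = 1/2*1/2 + 1/2*1/4 = 3/8

3/8


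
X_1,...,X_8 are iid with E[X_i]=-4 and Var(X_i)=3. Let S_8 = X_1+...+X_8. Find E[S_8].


E[S_n] = n*E[X_1] = 8*-4 = -32

-32


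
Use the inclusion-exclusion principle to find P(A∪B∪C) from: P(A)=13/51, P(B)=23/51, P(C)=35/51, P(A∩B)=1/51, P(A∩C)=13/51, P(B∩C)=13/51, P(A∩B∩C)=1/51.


P(A∪B∪C) = P(A)+P(B)+P(C) - P(AB)-P(AC)-P(BC) + P(ABC)
= 13/51+23/51+35/51 - 1/51-13/51-13/51 + 1/51
= 15/17

15/17


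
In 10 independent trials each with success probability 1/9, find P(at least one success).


P(at least one) = 1 - P(none)
P(none) = (1 - 1/9)^10 = (8/9)^10 = 1073741824/3486784401
P(at least one) = 1 - 1073741824/3486784401 = 2413042577/3486784401

2413042577/3486784401


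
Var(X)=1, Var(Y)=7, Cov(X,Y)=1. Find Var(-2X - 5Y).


Var(-2X - 5Y) = (-2)^2*Var(X) + (-5)^2*Var(Y) + 2*(-2)*(-5)*Cov(X,Y)
= 4*1 + 25*7 + 20*1
= 4 + 175 + 20 = 199

199


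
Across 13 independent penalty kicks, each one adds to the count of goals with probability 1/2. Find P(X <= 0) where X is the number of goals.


P(X<=0) = P(X=0)
= 1/8192
= 1/8192

1/8192


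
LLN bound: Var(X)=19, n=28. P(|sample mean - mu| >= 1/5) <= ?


Var(Xbar) = Var(X)/n = 19/28
Chebyshev: P(|Xbar-mu| >= 1/5) <= Var(Xbar)/(1/5)^2 = (19/28)/(1/25) = 475/28
Bound exceeds 1, so trivial bound: 1

1


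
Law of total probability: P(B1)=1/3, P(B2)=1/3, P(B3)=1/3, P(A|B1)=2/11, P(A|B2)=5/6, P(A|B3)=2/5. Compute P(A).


P(A) = P(A|B1)P(B1) + P(A|B2)P(B2) + P(A|B3)P(B3)
= 2/11*1/3 + 5/6*1/3 + 2/5*1/3
= 2/33 + 5/18 + 2/15 = 467/990

467/990


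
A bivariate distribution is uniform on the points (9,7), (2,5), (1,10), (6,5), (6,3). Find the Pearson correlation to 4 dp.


Cov(X,Y) = -2.6000, Var(X) = 8.5600, Var(Y) = 5.6000
rho = Cov/(sqrt(VarX)*sqrt(VarY)) = -0.3755

-0.3755


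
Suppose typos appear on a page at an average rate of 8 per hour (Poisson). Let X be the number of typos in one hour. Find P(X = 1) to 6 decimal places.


P(X=1) = e^(-8) * 8^1 / 1!
≈ 0.0003354626279 * 8 / 1
≈ 0.002684

0.002684


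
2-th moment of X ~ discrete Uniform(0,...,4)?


E[X^2] = (1/5) * sum(x^2 for x=0..4)
= 30/5 = 6

6


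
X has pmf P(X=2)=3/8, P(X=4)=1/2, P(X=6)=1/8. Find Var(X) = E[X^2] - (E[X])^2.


E[X] = 7/2, E[X^2] = 14
Var(X) = E[X^2] - (E[X])^2 = 14 - (7/2)^2 = 7/4

7/4


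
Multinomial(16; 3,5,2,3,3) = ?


16! = 20922789888000
Denominator: 3!=6 * 5!=120 * 2!=2 * 3!=6 * 3!=6
Coefficient = 20922789888000 / 51840 = 403603200

403603200


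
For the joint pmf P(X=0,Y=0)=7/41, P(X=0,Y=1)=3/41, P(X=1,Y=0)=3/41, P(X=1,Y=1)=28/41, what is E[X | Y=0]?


P(Y=0) = 10/41
E[X|Y=0] = (0*7 + 1*3)/10 = 3/10

3/10


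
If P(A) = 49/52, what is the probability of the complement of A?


P(A') = 1 - P(A) = 1 - 49/52 = 3/52

3/52


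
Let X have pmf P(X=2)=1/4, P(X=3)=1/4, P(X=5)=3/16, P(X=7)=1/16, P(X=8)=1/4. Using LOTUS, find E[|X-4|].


E[|X-4|] = sum(g(x)*P(x))
= 2*1/4 + 1*1/4 + 1*3/16 + 3*1/16 + 4*1/4
= 17/8

17/8


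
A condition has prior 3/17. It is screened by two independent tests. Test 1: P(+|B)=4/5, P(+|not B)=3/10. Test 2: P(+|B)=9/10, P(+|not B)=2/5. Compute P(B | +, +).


After test 1: P(+) = 4/5*3/17 + 3/10*14/17 = 33/85
P(B|+) = (12/85)/(33/85) = 4/11
After test 2 (use post1 as new prior): P(+) = 9/10*4/11 + 2/5*7/11 = 32/55
P(B|+,+) = (18/55)/(32/55) = 9/16

9/16


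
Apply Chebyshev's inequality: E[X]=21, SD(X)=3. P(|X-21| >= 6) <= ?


k = 6/3 = 2
Chebyshev: P(|X-mu| >= k*sigma) <= 1/k^2 = 1/2^2 = 1/4

1/4


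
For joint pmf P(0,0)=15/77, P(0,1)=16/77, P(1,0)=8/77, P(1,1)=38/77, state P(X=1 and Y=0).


Read from table: P(X=1, Y=0) = 8/77

8/77


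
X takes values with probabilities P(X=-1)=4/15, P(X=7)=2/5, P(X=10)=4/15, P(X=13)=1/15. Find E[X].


E[X] = sum(x * P(x))
= -1*4/15 + 7*2/5 + 10*4/15 + 13*1/15
= 91/15

91/15


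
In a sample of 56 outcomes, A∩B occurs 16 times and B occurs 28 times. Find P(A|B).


P(A|B) = P(A∩B)/P(B) = (16/56)/(28/56) = 16/28 = 4/7

4/7


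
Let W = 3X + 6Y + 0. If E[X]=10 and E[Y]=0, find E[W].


E[3X + 6Y + 0] = 3*E[X] + 6*E[Y] + 0
= (3)*(10) + (6)*(0) + (0)
= 30 + 0 + 0 = 30

30


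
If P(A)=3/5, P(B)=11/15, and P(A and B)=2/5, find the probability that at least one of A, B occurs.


P(A∪B) = P(A) + P(B) - P(A∩B)
= 3/5 + 11/15 - 2/5 = 14/15

14/15


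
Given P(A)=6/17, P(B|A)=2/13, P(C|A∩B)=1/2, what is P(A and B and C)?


P(A∩B∩C) = P(A) * P(B|A) * P(C|A∩B)
= 6/17 * 2/13 * 1/2
= 12/221 * 1/2 = 6/221

6/221


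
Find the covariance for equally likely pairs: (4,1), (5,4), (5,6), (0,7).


E[X]=7/2, E[Y]=9/2, E[XY]=27/2
Cov(X,Y) = E[XY] - E[X]E[Y] = 27/2 - 7/2*9/2 = -9/4

-9/4


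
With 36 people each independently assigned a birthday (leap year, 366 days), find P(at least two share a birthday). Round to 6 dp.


P(all different) = prod((366-i)/366 for i=0..35) = 0.168667
P(at least one match) = 1 - 0.168667 = 0.831333

0.831333


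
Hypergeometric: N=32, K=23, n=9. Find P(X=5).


P(X=5) = C(23,5)*C(9,4) / C(32,9)
= 33649*126 / 28048800
= 4239774/28048800 = 706629/4674800

706629/4674800


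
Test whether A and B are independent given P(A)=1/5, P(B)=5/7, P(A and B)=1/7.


P(A)*P(B) = 1/5*5/7 = 1/7
P(A∩B) = 1/7, which equals P(A)P(B), so independent

Yes, A and B are independent


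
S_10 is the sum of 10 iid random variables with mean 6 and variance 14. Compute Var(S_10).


By independence, Var(S_n) = n*Var(X_1) = 10*14 = 140

140


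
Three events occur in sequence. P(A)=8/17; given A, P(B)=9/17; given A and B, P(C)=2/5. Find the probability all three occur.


P(A∩B∩C) = P(A) * P(B|A) * P(C|A∩B)
= 8/17 * 9/17 * 2/5
= 72/289 * 2/5 = 144/1445

144/1445


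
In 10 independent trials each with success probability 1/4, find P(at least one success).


P(at least one) = 1 - P(none)
P(none) = (1 - 1/4)^10 = (3/4)^10 = 59049/1048576
P(at least one) = 1 - 59049/1048576 = 989527/1048576

989527/1048576


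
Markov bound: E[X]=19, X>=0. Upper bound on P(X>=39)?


Markov: P(X >= a) <= E[X]/a
P(X >= 39) <= 19/39

19/39


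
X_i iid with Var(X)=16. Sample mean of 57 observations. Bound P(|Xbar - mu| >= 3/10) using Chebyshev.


Var(Xbar) = Var(X)/n = 16/57
Chebyshev: P(|Xbar-mu| >= 3/10) <= Var(Xbar)/(3/10)^2 = (16/57)/(9/100) = 1600/513
Bound exceeds 1, so trivial bound: 1

1


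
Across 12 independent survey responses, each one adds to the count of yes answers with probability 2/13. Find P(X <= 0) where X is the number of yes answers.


P(X<=0) = P(X=0)
= 3138428376721/23298085122481
= 3138428376721/23298085122481

3138428376721/23298085122481


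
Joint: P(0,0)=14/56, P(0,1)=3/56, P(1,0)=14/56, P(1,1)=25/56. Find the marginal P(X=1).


P(X=1) = P(1,0)+P(1,1) = 14/56 + 25/56 = 39/56

39/56


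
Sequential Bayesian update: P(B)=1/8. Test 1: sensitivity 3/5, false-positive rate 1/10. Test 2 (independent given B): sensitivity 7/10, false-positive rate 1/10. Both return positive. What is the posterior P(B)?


After test 1: P(+) = 3/5*1/8 + 1/10*7/8 = 13/80
P(B|+) = (3/40)/(13/80) = 6/13
After test 2 (use post1 as new prior): P(+) = 7/10*6/13 + 1/10*7/13 = 49/130
P(B|+,+) = (21/65)/(49/130) = 6/7

6/7


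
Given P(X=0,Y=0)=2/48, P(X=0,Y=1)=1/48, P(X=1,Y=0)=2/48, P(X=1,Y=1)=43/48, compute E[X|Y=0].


P(Y=0) = 4/48
E[X|Y=0] = (0*2 + 1*2)/4 = 2/4 = 1/2

1/2


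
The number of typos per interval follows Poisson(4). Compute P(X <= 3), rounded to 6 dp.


P(X<=3) = e^(-4)*4^0/0! + e^(-4)*4^1/1! + e^(-4)*4^2/2! + e^(-4)*4^3/3!
≈ 0.0183156389 + 0.0732625556 + 0.1465251111 + 0.1953668148
= 0.4334701204
≈ 0.433470

0.433470


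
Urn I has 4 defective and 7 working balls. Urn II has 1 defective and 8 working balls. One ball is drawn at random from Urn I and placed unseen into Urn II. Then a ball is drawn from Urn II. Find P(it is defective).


P(transfer defective) = 4/11; P(transfer working) = 7/11
If defective transferred: Urn II has 2 defective of 10, so P(defective|defective moved) = 1/5
If working transferred: Urn II has 1 defective of 10, so P(defective|working moved) = 1/10
By total probability: P(defective) = 4/11*1/5 + 7/11*1/10 = 3/22

3/22


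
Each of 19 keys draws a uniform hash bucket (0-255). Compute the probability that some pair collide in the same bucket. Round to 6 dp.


P(all different) = prod((256-i)/256 for i=0..18) = 0.504258
P(at least one match) = 1 - 0.504258 = 0.495742

0.495742


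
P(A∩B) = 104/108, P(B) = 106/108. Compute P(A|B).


P(A|B) = P(A∩B)/P(B) = (104/108)/(106/108) = 104/106 = 52/53

52/53


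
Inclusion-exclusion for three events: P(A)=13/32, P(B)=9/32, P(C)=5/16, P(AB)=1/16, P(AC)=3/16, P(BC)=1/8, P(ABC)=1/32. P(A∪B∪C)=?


P(A∪B∪C) = P(A)+P(B)+P(C) - P(AB)-P(AC)-P(BC) + P(ABC)
= 13/32+9/32+5/16 - 1/16-3/16-1/8 + 1/32
= 21/32

21/32


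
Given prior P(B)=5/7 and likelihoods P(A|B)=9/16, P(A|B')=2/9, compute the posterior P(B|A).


P(A) = P(A|B)P(B) + P(A|B')P(B') = 9/16*5/7 + 2/9*2/7 = 67/144
P(B|A) = P(A|B)P(B)/P(A) = (45/112)/(67/144) = 405/469

405/469


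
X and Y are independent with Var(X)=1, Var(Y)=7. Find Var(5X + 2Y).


Independence => Cov(X,Y)=0
Var(5X + 2Y) = 5^2*Var(X) + 2^2*Var(Y)
= 25*1 + 4*7 = 53

53


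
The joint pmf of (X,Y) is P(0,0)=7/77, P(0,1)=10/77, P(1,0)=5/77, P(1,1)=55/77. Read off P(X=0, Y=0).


Read from table: P(X=0, Y=0) = 7/77 = 1/11

1/11


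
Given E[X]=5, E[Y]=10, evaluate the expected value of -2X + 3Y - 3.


E[-2X + 3Y - 3] = -2*E[X] + 3*E[Y] - 3
= (-2)*(5) + (3)*(10) + (-3)
= -10 + 30 - 3 = 17

17


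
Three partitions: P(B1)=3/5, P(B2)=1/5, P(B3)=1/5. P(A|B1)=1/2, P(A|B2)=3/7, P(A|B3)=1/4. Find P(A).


P(A) = P(A|B1)P(B1) + P(A|B2)P(B2) + P(A|B3)P(B3)
= 1/2*3/5 + 3/7*1/5 + 1/4*1/5
= 3/10 + 3/35 + 1/20 = 61/140

61/140


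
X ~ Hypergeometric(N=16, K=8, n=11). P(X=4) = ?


P(X=4) = C(8,4)*C(8,7) / C(16,11)
= 70*8 / 4368
= 560/4368 = 5/39

5/39


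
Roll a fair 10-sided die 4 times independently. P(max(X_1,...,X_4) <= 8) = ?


P(max <= 8) = P(all X_i <= 8) = (P(X_1 <= 8))^4
= (8/10)^4 = (4/5)^4 = 256/625

256/625


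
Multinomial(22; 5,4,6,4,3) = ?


22! = 1124000727777607680000
Denominator: 5!=120 * 4!=24 * 6!=720 * 4!=24 * 3!=6
Coefficient = 1124000727777607680000 / 298598400 = 3764255695200

3764255695200


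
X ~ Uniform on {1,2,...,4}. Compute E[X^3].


E[X^3] = (1/4) * sum(x^3 for x=1..4)
= 100/4 = 25

25


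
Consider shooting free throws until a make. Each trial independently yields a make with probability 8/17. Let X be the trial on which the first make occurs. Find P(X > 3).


P(X > 3) = P(first 3 trials all fail) = (1-p)^3 = (9/17)^3 = 729/4913

729/4913


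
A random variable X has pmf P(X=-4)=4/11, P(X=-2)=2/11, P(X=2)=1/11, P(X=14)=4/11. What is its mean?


E[X] = sum(x * P(x))
= -4*4/11 - 2*2/11 + 2*1/11 + 14*4/11
= 38/11

38/11


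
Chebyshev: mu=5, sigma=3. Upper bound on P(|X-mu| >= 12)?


k = 12/3 = 4
Chebyshev: P(|X-mu| >= k*sigma) <= 1/k^2 = 1/4^2 = 1/16

1/16


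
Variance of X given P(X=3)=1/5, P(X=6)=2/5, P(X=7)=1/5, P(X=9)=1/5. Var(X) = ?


E[X] = 31/5, E[X^2] = 211/5
Var(X) = E[X^2] - (E[X])^2 = 211/5 - (31/5)^2 = 94/25

94/25


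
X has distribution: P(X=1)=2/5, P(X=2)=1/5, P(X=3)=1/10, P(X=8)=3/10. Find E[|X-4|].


E[|X-4|] = sum(g(x)*P(x))
= 3*2/5 + 2*1/5 + 1*1/10 + 4*3/10
= 29/10

29/10


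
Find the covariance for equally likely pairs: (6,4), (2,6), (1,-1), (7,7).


E[X]=4, E[Y]=4, E[XY]=21
Cov(X,Y) = E[XY] - E[X]E[Y] = 21 - 4*4 = 5

5


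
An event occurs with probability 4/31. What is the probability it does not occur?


P(A') = 1 - P(A) = 1 - 4/31 = 27/31

27/31


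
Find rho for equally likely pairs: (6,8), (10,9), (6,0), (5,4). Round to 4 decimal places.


Cov(X,Y) = 4.0625, Var(X) = 3.6875, Var(Y) = 12.6875
rho = Cov/(sqrt(VarX)*sqrt(VarY)) = 0.5939

0.5939


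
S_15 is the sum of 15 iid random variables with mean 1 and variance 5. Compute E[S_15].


E[S_n] = n*E[X_1] = 15*1 = 15

15


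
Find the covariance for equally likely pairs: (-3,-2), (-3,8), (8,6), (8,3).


E[X]=5/2, E[Y]=15/4, E[XY]=27/2
Cov(X,Y) = E[XY] - E[X]E[Y] = 27/2 - 5/2*15/4 = 33/8

33/8


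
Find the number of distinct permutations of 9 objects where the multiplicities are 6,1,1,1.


9! = 362880
Denominator: 6!=720 * 1!=1 * 1!=1 * 1!=1
Coefficient = 362880 / 720 = 504

504


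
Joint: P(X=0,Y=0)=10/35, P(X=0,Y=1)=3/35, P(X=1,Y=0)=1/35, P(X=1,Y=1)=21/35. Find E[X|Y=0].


P(Y=0) = 11/35
E[X|Y=0] = (0*10 + 1*1)/11 = 1/11

1/11


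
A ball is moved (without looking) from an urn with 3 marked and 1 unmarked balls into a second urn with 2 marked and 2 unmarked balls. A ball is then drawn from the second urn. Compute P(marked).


P(transfer marked) = 3/4; P(transfer unmarked) = 1/4
If marked transferred: Urn II has 3 marked of 5, so P(marked|marked moved) = 3/5
If unmarked transferred: Urn II has 2 marked of 5, so P(marked|unmarked moved) = 2/5
By total probability: P(marked) = 3/4*3/5 + 1/4*2/5 = 11/20

11/20


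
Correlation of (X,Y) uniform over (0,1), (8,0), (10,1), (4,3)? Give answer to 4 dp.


Cov(X,Y) = -1.3750, Var(X) = 14.7500, Var(Y) = 1.1875
rho = Cov/(sqrt(VarX)*sqrt(VarY)) = -0.3285

-0.3285


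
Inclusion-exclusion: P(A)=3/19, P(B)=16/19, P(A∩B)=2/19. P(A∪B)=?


P(A∪B) = P(A) + P(B) - P(A∩B)
= 3/19 + 16/19 - 2/19 = 17/19

17/19


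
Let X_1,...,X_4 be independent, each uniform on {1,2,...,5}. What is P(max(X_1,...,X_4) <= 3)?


P(max <= 3) = P(all X_i <= 3) = (P(X_1 <= 3))^4
= (3/5)^4 = 81/625

81/625


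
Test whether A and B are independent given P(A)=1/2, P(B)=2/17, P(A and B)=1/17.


P(A)*P(B) = 1/2*2/17 = 1/17
P(A∩B) = 1/17, which equals P(A)P(B), so independent

Yes, A and B are independent


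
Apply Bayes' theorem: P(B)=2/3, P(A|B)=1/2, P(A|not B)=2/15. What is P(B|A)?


P(A) = P(A|B)P(B) + P(A|B')P(B') = 1/2*2/3 + 2/15*1/3 = 17/45
P(B|A) = P(A|B)P(B)/P(A) = (1/3)/(17/45) = 15/17

15/17


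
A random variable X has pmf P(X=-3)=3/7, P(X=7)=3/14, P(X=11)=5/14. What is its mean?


E[X] = sum(x * P(x))
= -3*3/7 + 7*3/14 + 11*5/14
= 29/7

29/7


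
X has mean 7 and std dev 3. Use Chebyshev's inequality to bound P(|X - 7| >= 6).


k = 6/3 = 2
Chebyshev: P(|X-mu| >= k*sigma) <= 1/k^2 = 1/2^2 = 1/4

1/4


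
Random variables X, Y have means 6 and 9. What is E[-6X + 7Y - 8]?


E[-6X + 7Y - 8] = -6*E[X] + 7*E[Y] - 8
= (-6)*(6) + (7)*(9) + (-8)
= -36 + 63 - 8 = 19

19


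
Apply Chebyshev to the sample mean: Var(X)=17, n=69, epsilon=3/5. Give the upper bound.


Var(Xbar) = Var(X)/n = 17/69
Chebyshev: P(|Xbar-mu| >= 3/5) <= Var(Xbar)/(3/5)^2 = (17/69)/(9/25) = 425/621

425/621


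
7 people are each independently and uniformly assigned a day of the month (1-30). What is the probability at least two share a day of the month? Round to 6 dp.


P(all different) = prod((30-i)/30 for i=0..6) = 0.469156
P(at least one match) = 1 - 0.469156 = 0.530844

0.530844


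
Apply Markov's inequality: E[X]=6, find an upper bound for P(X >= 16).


Markov: P(X >= a) <= E[X]/a
P(X >= 16) <= 6/16 = 3/8

3/8


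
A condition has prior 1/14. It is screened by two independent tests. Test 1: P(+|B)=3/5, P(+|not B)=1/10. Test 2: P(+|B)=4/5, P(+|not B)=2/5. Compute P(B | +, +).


After test 1: P(+) = 3/5*1/14 + 1/10*13/14 = 19/140
P(B|+) = (3/70)/(19/140) = 6/19
After test 2 (use post1 as new prior): P(+) = 4/5*6/19 + 2/5*13/19 = 10/19
P(B|+,+) = (24/95)/(10/19) = 12/25

12/25


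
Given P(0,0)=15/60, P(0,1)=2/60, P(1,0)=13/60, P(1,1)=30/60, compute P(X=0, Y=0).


Read from table: P(X=0, Y=0) = 15/60 = 1/4

1/4


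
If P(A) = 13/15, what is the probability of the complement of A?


P(A') = 1 - P(A) = 1 - 13/15 = 2/15

2/15


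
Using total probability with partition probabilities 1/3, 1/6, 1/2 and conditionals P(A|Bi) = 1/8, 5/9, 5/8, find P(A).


P(A) = P(A|B1)P(B1) + P(A|B2)P(B2) + P(A|B3)P(B3)
= 1/8*1/3 + 5/9*1/6 + 5/8*1/2
= 1/24 + 5/54 + 5/16 = 193/432

193/432


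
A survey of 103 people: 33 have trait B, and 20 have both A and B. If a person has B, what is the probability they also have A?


P(A|B) = P(A∩B)/P(B) = (20/103)/(33/103) = 20/33

20/33


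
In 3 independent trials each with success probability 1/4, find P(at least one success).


P(at least one) = 1 - P(none)
P(none) = (1 - 1/4)^3 = (3/4)^3 = 27/64
P(at least one) = 1 - 27/64 = 37/64

37/64


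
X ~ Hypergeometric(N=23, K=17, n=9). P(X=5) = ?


P(X=5) = C(17,5)*C(6,4) / C(23,9)
= 6188*15 / 817190
= 92820/817190 = 546/4807

546/4807


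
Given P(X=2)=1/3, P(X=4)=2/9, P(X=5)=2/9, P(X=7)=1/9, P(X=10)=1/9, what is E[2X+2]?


E[2X+2] = sum(g(x)*P(x))
= 6*1/3 + 10*2/9 + 12*2/9 + 16*1/9 + 22*1/9
= 100/9

100/9


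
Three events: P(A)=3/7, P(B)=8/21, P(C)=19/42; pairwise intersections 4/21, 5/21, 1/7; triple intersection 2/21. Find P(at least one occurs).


P(A∪B∪C) = P(A)+P(B)+P(C) - P(AB)-P(AC)-P(BC) + P(ABC)
= 3/7+8/21+19/42 - 4/21-5/21-1/7 + 2/21
= 11/14

11/14


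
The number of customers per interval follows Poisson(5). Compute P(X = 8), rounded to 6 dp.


P(X=8) = e^(-5) * 5^8 / 8!
≈ 0.006737946999 * 390625 / 40320
≈ 0.065278

0.065278


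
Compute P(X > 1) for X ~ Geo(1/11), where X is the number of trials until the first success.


P(X > 1) = P(first 1 trials all fail) = (1-p)^1 = (10/11)^1 = 10/11

10/11


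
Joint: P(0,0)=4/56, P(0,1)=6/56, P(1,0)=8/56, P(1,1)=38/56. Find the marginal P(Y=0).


P(Y=0) = P(0,0)+P(1,0) = 4/56 + 8/56 = 12/56 = 3/14

3/14


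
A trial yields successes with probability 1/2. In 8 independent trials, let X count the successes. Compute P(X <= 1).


P(X<=1) = P(X=0) + P(X=1)
= 1/256 + 1/32
= 9/256

9/256


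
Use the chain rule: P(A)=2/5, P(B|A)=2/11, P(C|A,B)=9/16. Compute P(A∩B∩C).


P(A∩B∩C) = P(A) * P(B|A) * P(C|A∩B)
= 2/5 * 2/11 * 9/16
= 4/55 * 9/16 = 9/220

9/220


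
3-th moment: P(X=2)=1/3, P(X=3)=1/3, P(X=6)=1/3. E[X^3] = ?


E[X^3] = sum(x^3 * P(x))
= 8*1/3 + 27*1/3 + 216*1/3
= 251/3

251/3


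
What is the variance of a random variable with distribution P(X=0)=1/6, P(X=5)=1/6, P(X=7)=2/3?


E[X] = 11/2, E[X^2] = 221/6
Var(X) = E[X^2] - (E[X])^2 = 221/6 - (11/2)^2 = 79/12

79/12


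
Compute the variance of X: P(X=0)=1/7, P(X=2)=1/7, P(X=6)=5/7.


E[X] = 32/7, E[X^2] = 184/7
Var(X) = E[X^2] - (E[X])^2 = 184/7 - (32/7)^2 = 264/49

264/49


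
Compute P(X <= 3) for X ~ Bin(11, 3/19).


P(X<=3) = P(X=0) + P(X=1) + P(X=2) + P(X=3)
= 17592186044416/116490258898219 + 36283883716608/116490258898219 + 34016140984320/116490258898219 + 19134079303680/116490258898219
= 107026290049024/116490258898219

107026290049024/116490258898219


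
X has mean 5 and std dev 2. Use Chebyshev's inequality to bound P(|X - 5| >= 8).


k = 8/2 = 4
Chebyshev: P(|X-mu| >= k*sigma) <= 1/k^2 = 1/4^2 = 1/16

1/16


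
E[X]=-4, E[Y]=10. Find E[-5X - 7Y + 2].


E[-5X - 7Y + 2] = -5*E[X] - 7*E[Y] + 2
= (-5)*(-4) + (-7)*(10) + (2)
= 20 - 70 + 2 = -48

-48


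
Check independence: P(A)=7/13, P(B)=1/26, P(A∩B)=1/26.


P(A)*P(B) = 7/13*1/26 = 7/338
P(A∩B) = 1/26 != 7/338, so not independent

No, A and B are not independent


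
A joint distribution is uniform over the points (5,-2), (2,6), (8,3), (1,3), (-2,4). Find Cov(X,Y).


E[X]=14/5, E[Y]=14/5, E[XY]=21/5
Cov(X,Y) = E[XY] - E[X]E[Y] = 21/5 - 14/5*14/5 = -91/25

-91/25


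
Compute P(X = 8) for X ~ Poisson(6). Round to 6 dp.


P(X=8) = e^(-6) * 6^8 / 8!
≈ 0.002478752177 * 1679616 / 40320
≈ 0.103258

0.103258


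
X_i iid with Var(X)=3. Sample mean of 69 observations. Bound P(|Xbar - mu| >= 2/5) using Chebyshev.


Var(Xbar) = Var(X)/n = 3/69
Chebyshev: P(|Xbar-mu| >= 2/5) <= Var(Xbar)/(2/5)^2 = (1/23)/(4/25) = 25/92

25/92


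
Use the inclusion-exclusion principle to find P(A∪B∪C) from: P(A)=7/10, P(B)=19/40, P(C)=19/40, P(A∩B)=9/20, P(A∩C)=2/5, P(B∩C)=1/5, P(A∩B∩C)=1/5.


P(A∪B∪C) = P(A)+P(B)+P(C) - P(AB)-P(AC)-P(BC) + P(ABC)
= 7/10+19/40+19/40 - 9/20-2/5-1/5 + 1/5
= 4/5

4/5


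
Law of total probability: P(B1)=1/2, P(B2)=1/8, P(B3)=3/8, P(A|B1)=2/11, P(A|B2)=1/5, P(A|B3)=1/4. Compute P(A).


P(A) = P(A|B1)P(B1) + P(A|B2)P(B2) + P(A|B3)P(B3)
= 2/11*1/2 + 1/5*1/8 + 1/4*3/8
= 1/11 + 1/40 + 3/32 = 369/1760

369/1760


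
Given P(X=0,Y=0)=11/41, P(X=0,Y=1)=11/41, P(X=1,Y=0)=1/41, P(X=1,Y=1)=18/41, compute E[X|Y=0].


P(Y=0) = 12/41
E[X|Y=0] = (0*11 + 1*1)/12 = 1/12

1/12


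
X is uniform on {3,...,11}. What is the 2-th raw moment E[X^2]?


E[X^2] = (1/9) * sum(x^2 for x=3..11)
= 501/9 = 167/3

167/3


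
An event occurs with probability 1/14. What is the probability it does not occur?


P(A') = 1 - P(A) = 1 - 1/14 = 13/14

13/14


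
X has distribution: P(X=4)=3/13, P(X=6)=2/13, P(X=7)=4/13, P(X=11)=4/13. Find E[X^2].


E[X^2] = sum(g(x)*P(x))
= 16*3/13 + 36*2/13 + 49*4/13 + 121*4/13
= 800/13

800/13


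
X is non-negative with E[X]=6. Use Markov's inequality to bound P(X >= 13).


Markov: P(X >= a) <= E[X]/a
P(X >= 13) <= 6/13

6/13


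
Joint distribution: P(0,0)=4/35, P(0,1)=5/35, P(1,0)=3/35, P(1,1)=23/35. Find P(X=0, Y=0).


Read from table: P(X=0, Y=0) = 4/35

4/35


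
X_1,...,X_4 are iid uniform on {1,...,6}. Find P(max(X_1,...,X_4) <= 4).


P(max <= 4) = P(all X_i <= 4) = (P(X_1 <= 4))^4
= (4/6)^4 = (2/3)^4 = 16/81

16/81


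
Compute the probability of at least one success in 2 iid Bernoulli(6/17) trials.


P(at least one) = 1 - P(none)
P(none) = (1 - 6/17)^2 = (11/17)^2 = 121/289
P(at least one) = 1 - 121/289 = 168/289

168/289


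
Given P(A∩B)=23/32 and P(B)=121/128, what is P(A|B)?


P(A|B) = P(A∩B)/P(B) = (92/128)/(121/128) = 92/121

92/121


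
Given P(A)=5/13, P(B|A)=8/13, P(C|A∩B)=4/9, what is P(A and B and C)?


P(A∩B∩C) = P(A) * P(B|A) * P(C|A∩B)
= 5/13 * 8/13 * 4/9
= 40/169 * 4/9 = 160/1521

160/1521


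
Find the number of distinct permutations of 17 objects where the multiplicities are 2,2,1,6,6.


17! = 355687428096000
Denominator: 2!=2 * 2!=2 * 1!=1 * 6!=720 * 6!=720
Coefficient = 355687428096000 / 2073600 = 171531360

171531360


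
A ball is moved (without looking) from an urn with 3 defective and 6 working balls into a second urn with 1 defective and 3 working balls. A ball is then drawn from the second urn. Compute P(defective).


P(transfer defective) = 3/9 = 1/3; P(transfer working) = 2/3
If defective transferred: Urn II has 2 defective of 5, so P(defective|defective moved) = 2/5
If working transferred: Urn II has 1 defective of 5, so P(defective|working moved) = 1/5
By total probability: P(defective) = 1/3*2/5 + 2/3*1/5 = 4/15

4/15


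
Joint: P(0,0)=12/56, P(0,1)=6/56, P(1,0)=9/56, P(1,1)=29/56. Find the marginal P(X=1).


P(X=1) = P(1,0)+P(1,1) = 9/56 + 29/56 = 38/56 = 19/28

19/28


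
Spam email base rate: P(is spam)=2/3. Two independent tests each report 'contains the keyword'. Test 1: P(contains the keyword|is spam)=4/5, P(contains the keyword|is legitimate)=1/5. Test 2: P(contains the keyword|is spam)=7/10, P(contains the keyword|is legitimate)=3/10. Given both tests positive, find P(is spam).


After test 1: P(+) = 4/5*2/3 + 1/5*1/3 = 3/5
P(B|+) = (8/15)/(3/5) = 8/9
After test 2 (use post1 as new prior): P(+) = 7/10*8/9 + 3/10*1/9 = 59/90
P(B|+,+) = (28/45)/(59/90) = 56/59

56/59


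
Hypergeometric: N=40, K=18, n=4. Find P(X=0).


P(X=0) = C(18,0)*C(22,4) / C(40,4)
= 1*7315 / 91390
= 7315/91390 = 77/962

77/962


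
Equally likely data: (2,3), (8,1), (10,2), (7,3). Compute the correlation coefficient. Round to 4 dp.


Cov(X,Y) = -1.4375, Var(X) = 8.6875, Var(Y) = 0.6875
rho = Cov/(sqrt(VarX)*sqrt(VarY)) = -0.5882

-0.5882


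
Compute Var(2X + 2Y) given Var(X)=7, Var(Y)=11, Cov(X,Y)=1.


Var(2X + 2Y) = 2^2*Var(X) + 2^2*Var(Y) + 2*2*2*Cov(X,Y)
= 4*7 + 4*11 + 8*1
= 28 + 44 + 8 = 80

80


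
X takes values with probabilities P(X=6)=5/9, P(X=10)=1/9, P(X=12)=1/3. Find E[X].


E[X] = sum(x * P(x))
= 6*5/9 + 10*1/9 + 12*1/3
= 76/9

76/9


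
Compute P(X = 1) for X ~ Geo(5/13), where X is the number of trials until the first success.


P(X=1) = (1-p)^0 * p = (8/13)^0 * 5/13
= 1 * 5/13 = 5/13

5/13


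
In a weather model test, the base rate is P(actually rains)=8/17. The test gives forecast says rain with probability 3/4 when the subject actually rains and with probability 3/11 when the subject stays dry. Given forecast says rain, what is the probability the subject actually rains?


P(A) = P(A|B)P(B) + P(A|B')P(B') = 3/4*8/17 + 3/11*9/17 = 93/187
P(B|A) = P(A|B)P(B)/P(A) = (6/17)/(93/187) = 22/31

22/31


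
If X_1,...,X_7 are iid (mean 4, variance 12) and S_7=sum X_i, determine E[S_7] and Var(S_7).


E[S_n] = n*mu = 7*4 = 28
Var(S_n) = n*sigma^2 = 7*12 = 84

E[S_7]=28, Var(S_7)=84


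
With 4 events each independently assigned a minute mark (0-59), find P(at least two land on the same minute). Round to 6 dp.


P(all different) = prod((60-i)/60 for i=0..3) = 0.903028
P(at least one match) = 1 - 0.903028 = 0.096972

0.096972


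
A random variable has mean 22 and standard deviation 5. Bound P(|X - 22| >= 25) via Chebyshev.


k = 25/5 = 5
Chebyshev: P(|X-mu| >= k*sigma) <= 1/k^2 = 1/5^2 = 1/25

1/25


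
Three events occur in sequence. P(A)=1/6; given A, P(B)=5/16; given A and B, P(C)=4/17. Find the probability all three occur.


P(A∩B∩C) = P(A) * P(B|A) * P(C|A∩B)
= 1/6 * 5/16 * 4/17
= 5/96 * 4/17 = 5/408

5/408


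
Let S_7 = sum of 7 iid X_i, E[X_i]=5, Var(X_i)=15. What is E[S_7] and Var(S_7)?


E[S_n] = n*mu = 7*5 = 35
Var(S_n) = n*sigma^2 = 7*15 = 105

E[S_7]=35, Var(S_7)=105


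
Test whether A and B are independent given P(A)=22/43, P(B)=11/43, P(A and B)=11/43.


P(A)*P(B) = 22/43*11/43 = 242/1849
P(A∩B) = 11/43 != 242/1849, so not independent

No, A and B are not independent


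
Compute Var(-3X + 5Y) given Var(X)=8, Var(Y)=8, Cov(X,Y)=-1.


Var(-3X + 5Y) = (-3)^2*Var(X) + 5^2*Var(Y) + 2*(-3)*5*Cov(X,Y)
= 9*8 + 25*8 - 30*(-1)
= 72 + 200 + 30 = 302

302


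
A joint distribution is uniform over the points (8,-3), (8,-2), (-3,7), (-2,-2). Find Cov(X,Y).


E[X]=11/4, E[Y]=0, E[XY]=-57/4
Cov(X,Y) = E[XY] - E[X]E[Y] = -57/4 - 11/4*0 = -57/4

-57/4


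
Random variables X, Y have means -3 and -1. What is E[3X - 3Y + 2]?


E[3X - 3Y + 2] = 3*E[X] - 3*E[Y] + 2
= (3)*(-3) + (-3)*(-1) + (2)
= -9 + 3 + 2 = -4

-4


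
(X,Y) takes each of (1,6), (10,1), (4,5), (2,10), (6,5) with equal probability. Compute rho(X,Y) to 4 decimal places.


Cov(X,Y) = -7.6400, Var(X) = 10.2400, Var(Y) = 8.2400
rho = Cov/(sqrt(VarX)*sqrt(VarY)) = -0.8317

-0.8317


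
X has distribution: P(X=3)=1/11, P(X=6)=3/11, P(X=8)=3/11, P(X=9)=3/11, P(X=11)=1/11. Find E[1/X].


E[1/X] = sum(g(x)*P(x))
= 1/3*1/11 + 1/6*3/11 + 1/8*3/11 + 1/9*3/11 + 1/11*1/11
= 431/2904

431/2904


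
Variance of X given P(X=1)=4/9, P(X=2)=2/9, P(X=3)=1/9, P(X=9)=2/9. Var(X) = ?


E[X] = 29/9, E[X^2] = 61/3
Var(X) = E[X^2] - (E[X])^2 = 61/3 - (29/9)^2 = 806/81

806/81


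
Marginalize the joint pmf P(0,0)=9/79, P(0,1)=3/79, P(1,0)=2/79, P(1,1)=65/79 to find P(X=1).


P(X=1) = P(1,0)+P(1,1) = 2/79 + 65/79 = 67/79

67/79


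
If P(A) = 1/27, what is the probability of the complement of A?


P(A') = 1 - P(A) = 1 - 1/27 = 26/27

26/27


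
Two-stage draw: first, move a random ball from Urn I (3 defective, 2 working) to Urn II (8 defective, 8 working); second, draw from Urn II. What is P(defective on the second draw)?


P(transfer defective) = 3/5; P(transfer working) = 2/5
If defective transferred: Urn II has 9 defective of 17, so P(defective|defective moved) = 9/17
If working transferred: Urn II has 8 defective of 17, so P(defective|working moved) = 8/17
By total probability: P(defective) = 3/5*9/17 + 2/5*8/17 = 43/85

43/85


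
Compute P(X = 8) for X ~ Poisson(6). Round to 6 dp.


P(X=8) = e^(-6) * 6^8 / 8!
≈ 0.002478752177 * 1679616 / 40320
≈ 0.103258

0.103258


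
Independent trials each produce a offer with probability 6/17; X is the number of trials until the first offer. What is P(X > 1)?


P(X > 1) = P(first 1 trials all fail) = (1-p)^1 = (11/17)^1 = 11/17

11/17


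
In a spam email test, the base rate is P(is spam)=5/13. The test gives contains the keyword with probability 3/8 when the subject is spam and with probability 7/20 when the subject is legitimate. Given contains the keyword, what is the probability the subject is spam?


P(A) = P(A|B)P(B) + P(A|B')P(B') = 3/8*5/13 + 7/20*8/13 = 187/520
P(B|A) = P(A|B)P(B)/P(A) = (15/104)/(187/520) = 75/187

75/187


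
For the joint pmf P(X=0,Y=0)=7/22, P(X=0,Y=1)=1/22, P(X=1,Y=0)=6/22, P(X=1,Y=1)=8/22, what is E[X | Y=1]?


P(Y=1) = 9/22
E[X|Y=1] = (0*1 + 1*8)/9 = 8/9

8/9


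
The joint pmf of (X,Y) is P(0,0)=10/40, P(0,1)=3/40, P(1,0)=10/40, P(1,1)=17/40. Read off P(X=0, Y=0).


Read from table: P(X=0, Y=0) = 10/40 = 1/4

1/4


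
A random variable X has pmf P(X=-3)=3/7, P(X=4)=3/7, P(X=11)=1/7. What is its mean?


E[X] = sum(x * P(x))
= -3*3/7 + 4*3/7 + 11*1/7
= 2

2


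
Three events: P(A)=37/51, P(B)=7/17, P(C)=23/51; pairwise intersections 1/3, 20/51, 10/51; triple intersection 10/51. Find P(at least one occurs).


P(A∪B∪C) = P(A)+P(B)+P(C) - P(AB)-P(AC)-P(BC) + P(ABC)
= 37/51+7/17+23/51 - 1/3-20/51-10/51 + 10/51
= 44/51

44/51


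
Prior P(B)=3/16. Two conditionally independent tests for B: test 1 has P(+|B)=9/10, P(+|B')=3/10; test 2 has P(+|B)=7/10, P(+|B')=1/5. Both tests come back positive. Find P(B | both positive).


After test 1: P(+) = 9/10*3/16 + 3/10*13/16 = 33/80
P(B|+) = (27/160)/(33/80) = 9/22
After test 2 (use post1 as new prior): P(+) = 7/10*9/22 + 1/5*13/22 = 89/220
P(B|+,+) = (63/220)/(89/220) = 63/89

63/89


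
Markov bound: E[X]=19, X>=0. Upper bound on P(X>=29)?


Markov: P(X >= a) <= E[X]/a
P(X >= 29) <= 19/29

19/29


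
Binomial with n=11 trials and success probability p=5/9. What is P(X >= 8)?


P(X>=8) = P(X=8) + P(X=9) + P(X=10) + P(X=11)
= 1375000000/10460353203 + 1718750000/31381059609 + 429687500/31381059609 + 48828125/31381059609
= 2107421875/10460353203

2107421875/10460353203


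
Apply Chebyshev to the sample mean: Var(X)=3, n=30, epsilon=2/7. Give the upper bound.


Var(Xbar) = Var(X)/n = 3/30
Chebyshev: P(|Xbar-mu| >= 2/7) <= Var(Xbar)/(2/7)^2 = (1/10)/(4/49) = 49/40
Bound exceeds 1, so trivial bound: 1

1


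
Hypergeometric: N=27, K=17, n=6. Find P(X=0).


P(X=0) = C(17,0)*C(10,6) / C(27,6)
= 1*210 / 296010
= 210/296010 = 7/9867

7/9867


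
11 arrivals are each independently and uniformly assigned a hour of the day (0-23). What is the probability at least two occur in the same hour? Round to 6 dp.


P(all different) = prod((24-i)/24 for i=0..10) = 0.065479
P(at least one match) = 1 - 0.065479 = 0.934521

0.934521


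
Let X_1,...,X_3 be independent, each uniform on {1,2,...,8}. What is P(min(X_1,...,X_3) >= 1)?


P(min >= 1) = P(all X_i >= 1) = (P(X_1 >= 1))^3
= (8/8)^3 = 1^3 = 1

1


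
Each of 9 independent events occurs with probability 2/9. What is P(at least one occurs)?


P(at least one) = 1 - P(none)
P(none) = (1 - 2/9)^9 = (7/9)^9 = 40353607/387420489
P(at least one) = 1 - 40353607/387420489 = 347066882/387420489

347066882/387420489


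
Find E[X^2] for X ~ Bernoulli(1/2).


For Bernoulli: X in {0,1}
E[X^2] = 0^2*(1-1/2) + 1^2*1/2 = 1/2

1/2


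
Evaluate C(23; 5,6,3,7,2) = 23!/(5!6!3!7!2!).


23! = 25852016738884976640000
Denominator: 5!=120 * 6!=720 * 3!=6 * 7!=5040 * 2!=2
Coefficient = 25852016738884976640000 / 5225472000 = 4947307485120

4947307485120
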